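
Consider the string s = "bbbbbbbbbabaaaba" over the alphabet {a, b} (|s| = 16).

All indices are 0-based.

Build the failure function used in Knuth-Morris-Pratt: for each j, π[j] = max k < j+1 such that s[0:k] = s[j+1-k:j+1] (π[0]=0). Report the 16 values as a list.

π[0] = 0
j=1 s[j]='b': π[1]=1 (border 'b')
j=2 s[j]='b': π[2]=2 (border 'bb')
j=3 s[j]='b': π[3]=3 (border 'bbb')
j=4 s[j]='b': π[4]=4 (border 'bbbb')
j=5 s[j]='b': π[5]=5 (border 'bbbbb')
j=6 s[j]='b': π[6]=6 (border 'bbbbbb')
j=7 s[j]='b': π[7]=7 (border 'bbbbbbb')
j=8 s[j]='b': π[8]=8 (border 'bbbbbbbb')
j=9 s[j]='a': k: 8→7→6→5→4→3→2→1→0; π[9]=0 (border '')
j=10 s[j]='b': π[10]=1 (border 'b')
j=11 s[j]='a': k: 1→0; π[11]=0 (border '')
j=12 s[j]='a': π[12]=0 (border '')
j=13 s[j]='a': π[13]=0 (border '')
j=14 s[j]='b': π[14]=1 (border 'b')
j=15 s[j]='a': k: 1→0; π[15]=0 (border '')

[0, 1, 2, 3, 4, 5, 6, 7, 8, 0, 1, 0, 0, 0, 1, 0]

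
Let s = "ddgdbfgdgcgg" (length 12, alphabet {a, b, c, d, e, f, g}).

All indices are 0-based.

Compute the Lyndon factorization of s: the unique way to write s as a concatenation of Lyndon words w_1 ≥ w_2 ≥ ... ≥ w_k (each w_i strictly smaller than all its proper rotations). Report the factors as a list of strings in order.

emit factor 1: 'ddg' (i=0, period=3)
emit factor 2: 'd' (i=3, period=1)
emit factor 3: 'bfgdgcgg' (i=4, period=8)

["ddg", "d", "bfgdgcgg"]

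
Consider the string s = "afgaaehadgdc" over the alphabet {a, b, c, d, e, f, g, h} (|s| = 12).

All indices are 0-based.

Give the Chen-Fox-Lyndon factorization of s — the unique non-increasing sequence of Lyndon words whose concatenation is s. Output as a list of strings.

["afg", "aaehadgdc"]

emit factor 1: 'afg' (i=0, period=3)
emit factor 2: 'aaehadgdc' (i=3, period=9)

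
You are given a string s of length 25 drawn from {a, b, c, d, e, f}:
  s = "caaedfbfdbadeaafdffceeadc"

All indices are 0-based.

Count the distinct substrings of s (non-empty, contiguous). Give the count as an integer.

rank→(start, suffix):
  0 → (1, 'aaedfbfdbadeaafdffceeadc')
  1 → (13, 'aafdffceeadc')
  2 → (22, 'adc')
  3 → (10, 'adeaafdffceeadc')
  4 → (2, 'aedfbfdbadeaafdffceeadc')
  5 → (14, 'afdffceeadc')
  6 → (9, 'badeaafdffceeadc')
  7 → (6, 'bfdbadeaafdffceeadc')
  8 → (24, 'c')
  9 → (0, 'caaedfbfdbadeaafdffceeadc')
  10 → (19, 'ceeadc')
  11 → (8, 'dbadeaafdffceeadc')
  12 → (23, 'dc')
  13 → (11, 'deaafdffceeadc')
  14 → (4, 'dfbfdbadeaafdffceeadc')
  15 → (16, 'dffceeadc')
  16 → (12, 'eaafdffceeadc')
  17 → (21, 'eadc')
  18 → (3, 'edfbfdbadeaafdffceeadc')
  19 → (20, 'eeadc')
  20 → (5, 'fbfdbadeaafdffceeadc')
  21 → (18, 'fceeadc')
  22 → (7, 'fdbadeaafdffceeadc')
  23 → (15, 'fdffceeadc')
  24 → (17, 'ffceeadc')

SA = [1, 13, 22, 10, 2, 14, 9, 6, 24, 0, 19, 8, 23, 11, 4, 16, 12, 21, 3, 20, 5, 18, 7, 15, 17]
[i] adj suffixes → lcp
  [1] 1/13 → 2 ('aa')
  [2] 13/22 → 1 ('a')
  [3] 22/10 → 2 ('ad')
  [4] 10/2 → 1 ('a')
  [5] 2/14 → 1 ('a')
  [6] 14/9 → 0 ('')
  [7] 9/6 → 1 ('b')
  [8] 6/24 → 0 ('')
  [9] 24/0 → 1 ('c')
  [10] 0/19 → 1 ('c')
  [11] 19/8 → 0 ('')
  [12] 8/23 → 1 ('d')
  [13] 23/11 → 1 ('d')
  [14] 11/4 → 1 ('d')
  [15] 4/16 → 2 ('df')
  [16] 16/12 → 0 ('')
  [17] 12/21 → 2 ('ea')
  [18] 21/3 → 1 ('e')
  [19] 3/20 → 1 ('e')
  [20] 20/5 → 0 ('')
  [21] 5/18 → 1 ('f')
  [22] 18/7 → 1 ('f')
  [23] 7/15 → 2 ('fd')
  [24] 15/17 → 1 ('f')

n(n+1)/2 = 25·26/2 = 325
Σ LCP = 0 + 2 + 1 + 2 + 1 + 1 + 0 + 1 + 0 + 1 + 1 + 0 + 1 + 1 + 1 + 2 + 0 + 2 + 1 + 1 + 0 + 1 + 1 + 2 + 1 = 24
distinct = 325 − 24 = 301

301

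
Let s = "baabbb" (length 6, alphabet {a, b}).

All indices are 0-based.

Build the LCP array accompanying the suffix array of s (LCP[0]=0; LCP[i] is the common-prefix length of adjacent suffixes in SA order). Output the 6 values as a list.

[0, 1, 0, 1, 1, 2]

sorted suffixes:
  #0 SA[0]=1  'aabbb'
  #1 SA[1]=2  'abbb'
  #2 SA[2]=5  'b'
  #3 SA[3]=0  'baabbb'
  #4 SA[4]=4  'bb'
  #5 SA[5]=3  'bbb'

SA = [1, 2, 5, 0, 4, 3]
i: (SA[i-1],SA[i]) lcp shared
  1: (1,2) 1 'a'
  2: (2,5) 0 ''
  3: (5,0) 1 'b'
  4: (0,4) 1 'b'
  5: (4,3) 2 'bb'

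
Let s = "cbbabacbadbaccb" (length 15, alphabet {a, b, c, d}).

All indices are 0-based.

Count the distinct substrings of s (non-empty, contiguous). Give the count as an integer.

sorted suffixes:
  #0 SA[0]=3  'abacbadbaccb'
  #1 SA[1]=5  'acbadbaccb'
  #2 SA[2]=11  'accb'
  #3 SA[3]=8  'adbaccb'
  #4 SA[4]=14  'b'
  #5 SA[5]=2  'babacbadbaccb'
  #6 SA[6]=4  'bacbadbaccb'
  #7 SA[7]=10  'baccb'
  #8 SA[8]=7  'badbaccb'
  #9 SA[9]=1  'bbabacbadbaccb'
  #10 SA[10]=13  'cb'
  #11 SA[11]=6  'cbadbaccb'
  #12 SA[12]=0  'cbbabacbadbaccb'
  #13 SA[13]=12  'ccb'
  #14 SA[14]=9  'dbaccb'

SA = [3, 5, 11, 8, 14, 2, 4, 10, 7, 1, 13, 6, 0, 12, 9]
i: (SA[i-1],SA[i]) lcp shared
  1: (3,5) 1 'a'
  2: (5,11) 2 'ac'
  3: (11,8) 1 'a'
  4: (8,14) 0 ''
  5: (14,2) 1 'b'
  6: (2,4) 2 'ba'
  7: (4,10) 3 'bac'
  8: (10,7) 2 'ba'
  9: (7,1) 1 'b'
  10: (1,13) 0 ''
  11: (13,6) 2 'cb'
  12: (6,0) 2 'cb'
  13: (0,12) 1 'c'
  14: (12,9) 0 ''

n(n+1)/2 = 15·16/2 = 120
Σ LCP = 0 + 1 + 2 + 1 + 0 + 1 + 2 + 3 + 2 + 1 + 0 + 2 + 2 + 1 + 0 = 18
distinct = 120 − 18 = 102

102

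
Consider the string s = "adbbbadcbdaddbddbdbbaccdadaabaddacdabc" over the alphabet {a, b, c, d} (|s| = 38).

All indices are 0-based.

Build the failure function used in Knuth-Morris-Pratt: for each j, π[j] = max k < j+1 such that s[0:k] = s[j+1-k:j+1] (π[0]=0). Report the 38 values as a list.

π[0] = 0
j=1 s[j]='d': π[1]=0 (border '')
j=2 s[j]='b': π[2]=0 (border '')
j=3 s[j]='b': π[3]=0 (border '')
j=4 s[j]='b': π[4]=0 (border '')
j=5 s[j]='a': π[5]=1 (border 'a')
j=6 s[j]='d': π[6]=2 (border 'ad')
j=7 s[j]='c': k: 2→0; π[7]=0 (border '')
j=8 s[j]='b': π[8]=0 (border '')
j=9 s[j]='d': π[9]=0 (border '')
j=10 s[j]='a': π[10]=1 (border 'a')
j=11 s[j]='d': π[11]=2 (border 'ad')
j=12 s[j]='d': k: 2→0; π[12]=0 (border '')
j=13 s[j]='b': π[13]=0 (border '')
j=14 s[j]='d': π[14]=0 (border '')
j=15 s[j]='d': π[15]=0 (border '')
j=16 s[j]='b': π[16]=0 (border '')
j=17 s[j]='d': π[17]=0 (border '')
j=18 s[j]='b': π[18]=0 (border '')
j=19 s[j]='b': π[19]=0 (border '')
j=20 s[j]='a': π[20]=1 (border 'a')
j=21 s[j]='c': k: 1→0; π[21]=0 (border '')
j=22 s[j]='c': π[22]=0 (border '')
j=23 s[j]='d': π[23]=0 (border '')
j=24 s[j]='a': π[24]=1 (border 'a')
j=25 s[j]='d': π[25]=2 (border 'ad')
j=26 s[j]='a': k: 2→0; π[26]=1 (border 'a')
j=27 s[j]='a': k: 1→0; π[27]=1 (border 'a')
j=28 s[j]='b': k: 1→0; π[28]=0 (border '')
j=29 s[j]='a': π[29]=1 (border 'a')
j=30 s[j]='d': π[30]=2 (border 'ad')
j=31 s[j]='d': k: 2→0; π[31]=0 (border '')
j=32 s[j]='a': π[32]=1 (border 'a')
j=33 s[j]='c': k: 1→0; π[33]=0 (border '')
j=34 s[j]='d': π[34]=0 (border '')
j=35 s[j]='a': π[35]=1 (border 'a')
j=36 s[j]='b': k: 1→0; π[36]=0 (border '')
j=37 s[j]='c': π[37]=0 (border '')

[0, 0, 0, 0, 0, 1, 2, 0, 0, 0, 1, 2, 0, 0, 0, 0, 0, 0, 0, 0, 1, 0, 0, 0, 1, 2, 1, 1, 0, 1, 2, 0, 1, 0, 0, 1, 0, 0]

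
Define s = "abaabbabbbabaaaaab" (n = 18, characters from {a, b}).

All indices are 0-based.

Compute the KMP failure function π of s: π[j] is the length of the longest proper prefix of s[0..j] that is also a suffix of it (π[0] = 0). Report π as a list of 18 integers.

[0, 0, 1, 1, 2, 0, 1, 2, 0, 0, 1, 2, 3, 4, 1, 1, 1, 2]

π[0] = 0
j=1 s[j]='b': π[1]=0 (border '')
j=2 s[j]='a': π[2]=1 (border 'a')
j=3 s[j]='a': k: 1→0; π[3]=1 (border 'a')
j=4 s[j]='b': π[4]=2 (border 'ab')
j=5 s[j]='b': k: 2→0; π[5]=0 (border '')
j=6 s[j]='a': π[6]=1 (border 'a')
j=7 s[j]='b': π[7]=2 (border 'ab')
j=8 s[j]='b': k: 2→0; π[8]=0 (border '')
j=9 s[j]='b': π[9]=0 (border '')
j=10 s[j]='a': π[10]=1 (border 'a')
j=11 s[j]='b': π[11]=2 (border 'ab')
j=12 s[j]='a': π[12]=3 (border 'aba')
j=13 s[j]='a': π[13]=4 (border 'abaa')
j=14 s[j]='a': k: 4→1→0; π[14]=1 (border 'a')
j=15 s[j]='a': k: 1→0; π[15]=1 (border 'a')
j=16 s[j]='a': k: 1→0; π[16]=1 (border 'a')
j=17 s[j]='b': π[17]=2 (border 'ab')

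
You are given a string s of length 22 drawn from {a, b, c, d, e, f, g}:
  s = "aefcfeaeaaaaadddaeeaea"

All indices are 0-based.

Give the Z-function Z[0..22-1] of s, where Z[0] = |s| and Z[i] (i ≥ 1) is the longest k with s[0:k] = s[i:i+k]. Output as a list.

[22, 0, 0, 0, 0, 0, 2, 0, 1, 1, 1, 1, 1, 0, 0, 0, 2, 0, 0, 2, 0, 1]

Z[0]=22
i=1: outside box; Z[1]=0
i=2: outside box; Z[2]=0
i=3: outside box; Z[3]=0
i=4: outside box; Z[4]=0
i=5: outside box; Z[5]=0
i=6: outside box; Z[6]=2 grow→box=[6,8)
i=7: min(r-i=1, Z[1]=0)=0; Z[7]=0
i=8: outside box; Z[8]=1 grow→box=[8,9)
i=9: outside box; Z[9]=1 grow→box=[9,10)
i=10: outside box; Z[10]=1 grow→box=[10,11)
i=11: outside box; Z[11]=1 grow→box=[11,12)
i=12: outside box; Z[12]=1 grow→box=[12,13)
i=13: outside box; Z[13]=0
i=14: outside box; Z[14]=0
i=15: outside box; Z[15]=0
i=16: outside box; Z[16]=2 grow→box=[16,18)
i=17: min(r-i=1, Z[1]=0)=0; Z[17]=0
i=18: outside box; Z[18]=0
i=19: outside box; Z[19]=2 grow→box=[19,21)
i=20: min(r-i=1, Z[1]=0)=0; Z[20]=0
i=21: outside box; Z[21]=1 grow→box=[21,22)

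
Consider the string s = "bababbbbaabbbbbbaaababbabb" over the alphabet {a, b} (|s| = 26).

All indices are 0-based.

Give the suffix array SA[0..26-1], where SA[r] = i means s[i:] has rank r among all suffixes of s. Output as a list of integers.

sorted suffixes:
  #0 SA[0]=16  'aaababbabb'
  #1 SA[1]=17  'aababbabb'
  #2 SA[2]=8  'aabbbbbbaaababbabb'
  #3 SA[3]=18  'ababbabb'
  #4 SA[4]=1  'ababbbbaabbbbbbaaababbabb'
  #5 SA[5]=23  'abb'
  #6 SA[6]=20  'abbabb'
  #7 SA[7]=3  'abbbbaabbbbbbaaababbabb'
  #8 SA[8]=9  'abbbbbbaaababbabb'
  #9 SA[9]=25  'b'
  #10 SA[10]=15  'baaababbabb'
  #11 SA[11]=7  'baabbbbbbaaababbabb'
  #12 SA[12]=0  'bababbbbaabbbbbbaaababbabb'
  #13 SA[13]=22  'babb'
  #14 SA[14]=19  'babbabb'
  #15 SA[15]=2  'babbbbaabbbbbbaaababbabb'
  #16 SA[16]=24  'bb'
  #17 SA[17]=14  'bbaaababbabb'
  #18 SA[18]=6  'bbaabbbbbbaaababbabb'
  #19 SA[19]=21  'bbabb'
  #20 SA[20]=13  'bbbaaababbabb'
  #21 SA[21]=5  'bbbaabbbbbbaaababbabb'
  #22 SA[22]=12  'bbbbaaababbabb'
  #23 SA[23]=4  'bbbbaabbbbbbaaababbabb'
  #24 SA[24]=11  'bbbbbaaababbabb'
  #25 SA[25]=10  'bbbbbbaaababbabb'

[16, 17, 8, 18, 1, 23, 20, 3, 9, 25, 15, 7, 0, 22, 19, 2, 24, 14, 6, 21, 13, 5, 12, 4, 11, 10]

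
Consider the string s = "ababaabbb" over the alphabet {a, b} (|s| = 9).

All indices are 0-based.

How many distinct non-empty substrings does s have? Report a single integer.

33

sorted suffixes:
  #0 SA[0]=4  'aabbb'
  #1 SA[1]=2  'abaabbb'
  #2 SA[2]=0  'ababaabbb'
  #3 SA[3]=5  'abbb'
  #4 SA[4]=8  'b'
  #5 SA[5]=3  'baabbb'
  #6 SA[6]=1  'babaabbb'
  #7 SA[7]=7  'bb'
  #8 SA[8]=6  'bbb'

SA = [4, 2, 0, 5, 8, 3, 1, 7, 6]
rank  pair      lcp
   1  s[4:],s[2:]  1  'a'
   2  s[2:],s[0:]  3  'aba'
   3  s[0:],s[5:]  2  'ab'
   4  s[5:],s[8:]  0  ''
   5  s[8:],s[3:]  1  'b'
   6  s[3:],s[1:]  2  'ba'
   7  s[1:],s[7:]  1  'b'
   8  s[7:],s[6:]  2  'bb'

n(n+1)/2 = 9·10/2 = 45
Σ LCP = 0 + 1 + 3 + 2 + 0 + 1 + 2 + 1 + 2 = 12
distinct = 45 − 12 = 33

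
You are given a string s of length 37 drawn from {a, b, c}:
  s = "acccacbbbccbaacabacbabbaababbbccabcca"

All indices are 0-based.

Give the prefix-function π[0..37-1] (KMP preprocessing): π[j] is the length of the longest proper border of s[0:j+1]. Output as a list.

π[0] = 0
j=1 s[j]='c': π[1]=0 (border '')
j=2 s[j]='c': π[2]=0 (border '')
j=3 s[j]='c': π[3]=0 (border '')
j=4 s[j]='a': π[4]=1 (border 'a')
j=5 s[j]='c': π[5]=2 (border 'ac')
j=6 s[j]='b': k: 2→0; π[6]=0 (border '')
j=7 s[j]='b': π[7]=0 (border '')
j=8 s[j]='b': π[8]=0 (border '')
j=9 s[j]='c': π[9]=0 (border '')
j=10 s[j]='c': π[10]=0 (border '')
j=11 s[j]='b': π[11]=0 (border '')
j=12 s[j]='a': π[12]=1 (border 'a')
j=13 s[j]='a': k: 1→0; π[13]=1 (border 'a')
j=14 s[j]='c': π[14]=2 (border 'ac')
j=15 s[j]='a': k: 2→0; π[15]=1 (border 'a')
j=16 s[j]='b': k: 1→0; π[16]=0 (border '')
j=17 s[j]='a': π[17]=1 (border 'a')
j=18 s[j]='c': π[18]=2 (border 'ac')
j=19 s[j]='b': k: 2→0; π[19]=0 (border '')
j=20 s[j]='a': π[20]=1 (border 'a')
j=21 s[j]='b': k: 1→0; π[21]=0 (border '')
j=22 s[j]='b': π[22]=0 (border '')
j=23 s[j]='a': π[23]=1 (border 'a')
j=24 s[j]='a': k: 1→0; π[24]=1 (border 'a')
j=25 s[j]='b': k: 1→0; π[25]=0 (border '')
j=26 s[j]='a': π[26]=1 (border 'a')
j=27 s[j]='b': k: 1→0; π[27]=0 (border '')
j=28 s[j]='b': π[28]=0 (border '')
j=29 s[j]='b': π[29]=0 (border '')
j=30 s[j]='c': π[30]=0 (border '')
j=31 s[j]='c': π[31]=0 (border '')
j=32 s[j]='a': π[32]=1 (border 'a')
j=33 s[j]='b': k: 1→0; π[33]=0 (border '')
j=34 s[j]='c': π[34]=0 (border '')
j=35 s[j]='c': π[35]=0 (border '')
j=36 s[j]='a': π[36]=1 (border 'a')

[0, 0, 0, 0, 1, 2, 0, 0, 0, 0, 0, 0, 1, 1, 2, 1, 0, 1, 2, 0, 1, 0, 0, 1, 1, 0, 1, 0, 0, 0, 0, 0, 1, 0, 0, 0, 1]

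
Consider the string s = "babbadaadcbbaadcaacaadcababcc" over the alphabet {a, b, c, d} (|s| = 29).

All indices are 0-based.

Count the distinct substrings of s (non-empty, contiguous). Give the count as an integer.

382

rank→(start, suffix):
  0 → (16, 'aacaadcababcc')
  1 → (12, 'aadcaacaadcababcc')
  2 → (19, 'aadcababcc')
  3 → (6, 'aadcbbaadcaacaadcababcc')
  4 → (23, 'ababcc')
  5 → (1, 'abbadaadcbbaadcaacaadcababcc')
  6 → (25, 'abcc')
  7 → (17, 'acaadcababcc')
  8 → (4, 'adaadcbbaadcaacaadcababcc')
  9 → (13, 'adcaacaadcababcc')
  10 → (20, 'adcababcc')
  11 → (7, 'adcbbaadcaacaadcababcc')
  12 → (11, 'baadcaacaadcababcc')
  13 → (0, 'babbadaadcbbaadcaacaadcababcc')
  14 → (24, 'babcc')
  15 → (3, 'badaadcbbaadcaacaadcababcc')
  16 → (10, 'bbaadcaacaadcababcc')
  17 → (2, 'bbadaadcbbaadcaacaadcababcc')
  18 → (26, 'bcc')
  19 → (28, 'c')
  20 → (15, 'caacaadcababcc')
  21 → (18, 'caadcababcc')
  22 → (22, 'cababcc')
  23 → (9, 'cbbaadcaacaadcababcc')
  24 → (27, 'cc')
  25 → (5, 'daadcbbaadcaacaadcababcc')
  26 → (14, 'dcaacaadcababcc')
  27 → (21, 'dcababcc')
  28 → (8, 'dcbbaadcaacaadcababcc')

SA = [16, 12, 19, 6, 23, 1, 25, 17, 4, 13, 20, 7, 11, 0, 24, 3, 10, 2, 26, 28, 15, 18, 22, 9, 27, 5, 14, 21, 8]
rank  pair      lcp
   1  s[16:],s[12:]  2  'aa'
   2  s[12:],s[19:]  5  'aadca'
   3  s[19:],s[6:]  4  'aadc'
   4  s[6:],s[23:]  1  'a'
   5  s[23:],s[1:]  2  'ab'
   6  s[1:],s[25:]  2  'ab'
   7  s[25:],s[17:]  1  'a'
   8  s[17:],s[4:]  1  'a'
   9  s[4:],s[13:]  2  'ad'
  10  s[13:],s[20:]  4  'adca'
  11  s[20:],s[7:]  3  'adc'
  12  s[7:],s[11:]  0  ''
  13  s[11:],s[0:]  2  'ba'
  14  s[0:],s[24:]  3  'bab'
  15  s[24:],s[3:]  2  'ba'
  16  s[3:],s[10:]  1  'b'
  17  s[10:],s[2:]  3  'bba'
  18  s[2:],s[26:]  1  'b'
  19  s[26:],s[28:]  0  ''
  20  s[28:],s[15:]  1  'c'
  21  s[15:],s[18:]  3  'caa'
  22  s[18:],s[22:]  2  'ca'
  23  s[22:],s[9:]  1  'c'
  24  s[9:],s[27:]  1  'c'
  25  s[27:],s[5:]  0  ''
  26  s[5:],s[14:]  1  'd'
  27  s[14:],s[21:]  3  'dca'
  28  s[21:],s[8:]  2  'dc'

n(n+1)/2 = 29·30/2 = 435
Σ LCP = 0 + 2 + 5 + 4 + 1 + 2 + 2 + 1 + 1 + 2 + 4 + 3 + 0 + 2 + 3 + 2 + 1 + 3 + 1 + 0 + 1 + 3 + 2 + 1 + 1 + 0 + 1 + 3 + 2 = 53
distinct = 435 − 53 = 382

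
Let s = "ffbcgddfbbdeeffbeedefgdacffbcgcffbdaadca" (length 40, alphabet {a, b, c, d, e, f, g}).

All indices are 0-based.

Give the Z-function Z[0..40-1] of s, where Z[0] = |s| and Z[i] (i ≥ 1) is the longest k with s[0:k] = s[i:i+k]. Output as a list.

Z[0]=40
i=1: i≥r, start 0; Z[1]=1 grow→box=[1,2)
i=2: i≥r, start 0; Z[2]=0
i=3: i≥r, start 0; Z[3]=0
i=4: i≥r, start 0; Z[4]=0
i=5: i≥r, start 0; Z[5]=0
i=6: i≥r, start 0; Z[6]=0
i=7: i≥r, start 0; Z[7]=1 grow→box=[7,8)
i=8: i≥r, start 0; Z[8]=0
i=9: i≥r, start 0; Z[9]=0
i=10: i≥r, start 0; Z[10]=0
i=11: i≥r, start 0; Z[11]=0
i=12: i≥r, start 0; Z[12]=0
i=13: i≥r, start 0; Z[13]=3 grow→box=[13,16)
i=14: min(r-i=2, Z[1]=1)=1; Z[14]=1
i=15: min(r-i=1, Z[2]=0)=0; Z[15]=0
i=16: i≥r, start 0; Z[16]=0
i=17: i≥r, start 0; Z[17]=0
i=18: i≥r, start 0; Z[18]=0
i=19: i≥r, start 0; Z[19]=0
i=20: i≥r, start 0; Z[20]=1 grow→box=[20,21)
i=21: i≥r, start 0; Z[21]=0
i=22: i≥r, start 0; Z[22]=0
i=23: i≥r, start 0; Z[23]=0
i=24: i≥r, start 0; Z[24]=0
i=25: i≥r, start 0; Z[25]=5 grow→box=[25,30)
i=26: min(r-i=4, Z[1]=1)=1; Z[26]=1
i=27: min(r-i=3, Z[2]=0)=0; Z[27]=0
i=28: min(r-i=2, Z[3]=0)=0; Z[28]=0
i=29: min(r-i=1, Z[4]=0)=0; Z[29]=0
i=30: i≥r, start 0; Z[30]=0
i=31: i≥r, start 0; Z[31]=3 grow→box=[31,34)
i=32: min(r-i=2, Z[1]=1)=1; Z[32]=1
i=33: min(r-i=1, Z[2]=0)=0; Z[33]=0
i=34: i≥r, start 0; Z[34]=0
i=35: i≥r, start 0; Z[35]=0
i=36: i≥r, start 0; Z[36]=0
i=37: i≥r, start 0; Z[37]=0
i=38: i≥r, start 0; Z[38]=0
i=39: i≥r, start 0; Z[39]=0

[40, 1, 0, 0, 0, 0, 0, 1, 0, 0, 0, 0, 0, 3, 1, 0, 0, 0, 0, 0, 1, 0, 0, 0, 0, 5, 1, 0, 0, 0, 0, 3, 1, 0, 0, 0, 0, 0, 0, 0]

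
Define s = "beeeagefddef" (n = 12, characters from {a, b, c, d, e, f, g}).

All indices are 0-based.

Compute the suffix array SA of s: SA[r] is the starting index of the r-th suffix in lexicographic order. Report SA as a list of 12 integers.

rank→(start, suffix):
  0 → (4, 'agefddef')
  1 → (0, 'beeeagefddef')
  2 → (8, 'ddef')
  3 → (9, 'def')
  4 → (3, 'eagefddef')
  5 → (2, 'eeagefddef')
  6 → (1, 'eeeagefddef')
  7 → (10, 'ef')
  8 → (6, 'efddef')
  9 → (11, 'f')
  10 → (7, 'fddef')
  11 → (5, 'gefddef')

[4, 0, 8, 9, 3, 2, 1, 10, 6, 11, 7, 5]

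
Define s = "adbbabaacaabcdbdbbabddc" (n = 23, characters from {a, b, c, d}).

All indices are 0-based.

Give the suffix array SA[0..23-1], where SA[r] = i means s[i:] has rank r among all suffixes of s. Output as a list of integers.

[9, 6, 4, 10, 18, 7, 0, 5, 3, 17, 2, 16, 11, 14, 19, 22, 8, 12, 1, 15, 13, 21, 20]

sorted suffixes:
  #0 SA[0]=9  'aabcdbdbbabddc'
  #1 SA[1]=6  'aacaabcdbdbbabddc'
  #2 SA[2]=4  'abaacaabcdbdbbabddc'
  #3 SA[3]=10  'abcdbdbbabddc'
  #4 SA[4]=18  'abddc'
  #5 SA[5]=7  'acaabcdbdbbabddc'
  #6 SA[6]=0  'adbbabaacaabcdbdbbabddc'
  #7 SA[7]=5  'baacaabcdbdbbabddc'
  #8 SA[8]=3  'babaacaabcdbdbbabddc'
  #9 SA[9]=17  'babddc'
  #10 SA[10]=2  'bbabaacaabcdbdbbabddc'
  #11 SA[11]=16  'bbabddc'
  #12 SA[12]=11  'bcdbdbbabddc'
  #13 SA[13]=14  'bdbbabddc'
  #14 SA[14]=19  'bddc'
  #15 SA[15]=22  'c'
  #16 SA[16]=8  'caabcdbdbbabddc'
  #17 SA[17]=12  'cdbdbbabddc'
  #18 SA[18]=1  'dbbabaacaabcdbdbbabddc'
  #19 SA[19]=15  'dbbabddc'
  #20 SA[20]=13  'dbdbbabddc'
  #21 SA[21]=21  'dc'
  #22 SA[22]=20  'ddc'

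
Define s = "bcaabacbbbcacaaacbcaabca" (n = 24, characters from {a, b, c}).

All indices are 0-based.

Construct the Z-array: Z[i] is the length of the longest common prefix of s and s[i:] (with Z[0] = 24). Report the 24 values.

Z[0]=24
i=1: fresh scan; Z[1]=0
i=2: fresh scan; Z[2]=0
i=3: fresh scan; Z[3]=0
i=4: fresh scan; Z[4]=1 grow→box=[4,5)
i=5: fresh scan; Z[5]=0
i=6: fresh scan; Z[6]=0
i=7: fresh scan; Z[7]=1 grow→box=[7,8)
i=8: fresh scan; Z[8]=1 grow→box=[8,9)
i=9: fresh scan; Z[9]=3 grow→box=[9,12)
i=10: min(r-i=2, Z[1]=0)=0; Z[10]=0
i=11: min(r-i=1, Z[2]=0)=0; Z[11]=0
i=12: fresh scan; Z[12]=0
i=13: fresh scan; Z[13]=0
i=14: fresh scan; Z[14]=0
i=15: fresh scan; Z[15]=0
i=16: fresh scan; Z[16]=0
i=17: fresh scan; Z[17]=5 grow→box=[17,22)
i=18: min(r-i=4, Z[1]=0)=0; Z[18]=0
i=19: min(r-i=3, Z[2]=0)=0; Z[19]=0
i=20: min(r-i=2, Z[3]=0)=0; Z[20]=0
i=21: min(r-i=1, Z[4]=1)=1; Z[21]=3 grow→box=[21,24)
i=22: min(r-i=2, Z[1]=0)=0; Z[22]=0
i=23: min(r-i=1, Z[2]=0)=0; Z[23]=0

[24, 0, 0, 0, 1, 0, 0, 1, 1, 3, 0, 0, 0, 0, 0, 0, 0, 5, 0, 0, 0, 3, 0, 0]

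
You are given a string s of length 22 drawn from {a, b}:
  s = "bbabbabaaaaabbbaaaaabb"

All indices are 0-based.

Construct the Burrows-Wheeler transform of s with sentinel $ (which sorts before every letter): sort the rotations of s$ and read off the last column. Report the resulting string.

rank  rotation                 last
    0  $bbabbabaaaaabbbaaaaabb  b
    1  aaaaabb$bbabbabaaaaabbb  b
    2  aaaaabbbaaaaabb$bbabbab  b
    3  aaaabb$bbabbabaaaaabbba  a
    4  aaaabbbaaaaabb$bbabbaba  a
    5  aaabb$bbabbabaaaaabbbaa  a
    6  aaabbbaaaaabb$bbabbabaa  a
    7  aabb$bbabbabaaaaabbbaaa  a
    8  aabbbaaaaabb$bbabbabaaa  a
    9  abaaaaabbbaaaaabb$bbabb  b
   10  abb$bbabbabaaaaabbbaaaa  a
   11  abbabaaaaabbbaaaaabb$bb  b
   12  abbbaaaaabb$bbabbabaaaa  a
   13  b$bbabbabaaaaabbbaaaaab  b
   14  baaaaabb$bbabbabaaaaabb  b
   15  baaaaabbbaaaaabb$bbabba  a
   16  babaaaaabbbaaaaabb$bbab  b
   17  babbabaaaaabbbaaaaabb$b  b
   18  bb$bbabbabaaaaabbbaaaaa  a
   19  bbaaaaabb$bbabbabaaaaab  b
   20  bbabaaaaabbbaaaaabb$bba  a
   21  bbabbabaaaaabbbaaaaabb$  $
   22  bbbaaaaabb$bbabbabaaaaa  a

bbbaaaaaabababbabbaba$a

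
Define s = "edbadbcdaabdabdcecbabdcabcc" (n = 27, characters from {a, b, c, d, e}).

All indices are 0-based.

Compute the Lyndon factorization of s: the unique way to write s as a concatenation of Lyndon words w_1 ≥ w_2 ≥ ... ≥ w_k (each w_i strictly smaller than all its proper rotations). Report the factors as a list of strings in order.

["e", "d", "b", "adbcd", "aabdabdcecbabdcabcc"]

emit factor 1: 'e' (i=0, period=1)
emit factor 2: 'd' (i=1, period=1)
emit factor 3: 'b' (i=2, period=1)
emit factor 4: 'adbcd' (i=3, period=5)
emit factor 5: 'aabdabdcecbabdcabcc' (i=8, period=19)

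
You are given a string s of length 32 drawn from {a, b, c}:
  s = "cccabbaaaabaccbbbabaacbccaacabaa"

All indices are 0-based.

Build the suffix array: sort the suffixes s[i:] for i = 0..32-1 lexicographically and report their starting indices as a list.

rank→(start, suffix):
  0 → (31, 'a')
  1 → (30, 'aa')
  2 → (6, 'aaaabaccbbbabaacbccaacabaa')
  3 → (7, 'aaabaccbbbabaacbccaacabaa')
  4 → (8, 'aabaccbbbabaacbccaacabaa')
  5 → (25, 'aacabaa')
  6 → (19, 'aacbccaacabaa')
  7 → (28, 'abaa')
  8 → (17, 'abaacbccaacabaa')
  9 → (9, 'abaccbbbabaacbccaacabaa')
  10 → (3, 'abbaaaabaccbbbabaacbccaacabaa')
  11 → (26, 'acabaa')
  12 → (20, 'acbccaacabaa')
  13 → (11, 'accbbbabaacbccaacabaa')
  14 → (29, 'baa')
  15 → (5, 'baaaabaccbbbabaacbccaacabaa')
  16 → (18, 'baacbccaacabaa')
  17 → (16, 'babaacbccaacabaa')
  18 → (10, 'baccbbbabaacbccaacabaa')
  19 → (4, 'bbaaaabaccbbbabaacbccaacabaa')
  20 → (15, 'bbabaacbccaacabaa')
  21 → (14, 'bbbabaacbccaacabaa')
  22 → (22, 'bccaacabaa')
  23 → (24, 'caacabaa')
  24 → (27, 'cabaa')
  25 → (2, 'cabbaaaabaccbbbabaacbccaacabaa')
  26 → (13, 'cbbbabaacbccaacabaa')
  27 → (21, 'cbccaacabaa')
  28 → (23, 'ccaacabaa')
  29 → (1, 'ccabbaaaabaccbbbabaacbccaacabaa')
  30 → (12, 'ccbbbabaacbccaacabaa')
  31 → (0, 'cccabbaaaabaccbbbabaacbccaacabaa')

[31, 30, 6, 7, 8, 25, 19, 28, 17, 9, 3, 26, 20, 11, 29, 5, 18, 16, 10, 4, 15, 14, 22, 24, 27, 2, 13, 21, 23, 1, 12, 0]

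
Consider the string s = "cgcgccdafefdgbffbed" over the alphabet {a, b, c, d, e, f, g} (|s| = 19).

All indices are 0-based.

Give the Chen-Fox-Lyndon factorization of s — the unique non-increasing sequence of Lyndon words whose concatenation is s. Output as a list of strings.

emit factor 1: 'cg' (i=0, period=2)
emit factor 2: 'cg' (i=2, period=2)
emit factor 3: 'ccd' (i=4, period=3)
emit factor 4: 'afefdgbffbed' (i=7, period=12)

["cg", "cg", "ccd", "afefdgbffbed"]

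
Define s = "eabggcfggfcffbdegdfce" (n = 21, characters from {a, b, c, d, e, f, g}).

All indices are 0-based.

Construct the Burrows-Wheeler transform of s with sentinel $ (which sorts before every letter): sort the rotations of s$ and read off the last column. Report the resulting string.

eefaffgbgc$dfdgccgegbf

rank  rotation                last
    0  $eabggcfggfcffbdegdfce  e
    1  abggcfggfcffbdegdfce$e  e
    2  bdegdfce$eabggcfggfcff  f
    3  bggcfggfcffbdegdfce$ea  a
    4  ce$eabggcfggfcffbdegdf  f
    5  cffbdegdfce$eabggcfggf  f
    6  cfggfcffbdegdfce$eabgg  g
    7  degdfce$eabggcfggfcffb  b
    8  dfce$eabggcfggfcffbdeg  g
    9  e$eabggcfggfcffbdegdfc  c
   10  eabggcfggfcffbdegdfce$  $
   11  egdfce$eabggcfggfcffbd  d
   12  fbdegdfce$eabggcfggfcf  f
   13  fce$eabggcfggfcffbdegd  d
   14  fcffbdegdfce$eabggcfgg  g
   15  ffbdegdfce$eabggcfggfc  c
   16  fggfcffbdegdfce$eabggc  c
   17  gcfggfcffbdegdfce$eabg  g
   18  gdfce$eabggcfggfcffbde  e
   19  gfcffbdegdfce$eabggcfg  g
   20  ggcfggfcffbdegdfce$eab  b
   21  ggfcffbdegdfce$eabggcf  f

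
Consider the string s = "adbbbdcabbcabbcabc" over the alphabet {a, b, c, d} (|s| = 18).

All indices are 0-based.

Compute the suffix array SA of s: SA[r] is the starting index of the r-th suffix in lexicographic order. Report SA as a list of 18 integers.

[7, 11, 15, 0, 2, 8, 12, 3, 16, 9, 13, 4, 17, 6, 10, 14, 1, 5]

rank | idx | suffix
   0 |   7 | abbcabbcabc
   1 |  11 | abbcabc
   2 |  15 | abc
   3 |   0 | adbbbdcabbcabbcabc
   4 |   2 | bbbdcabbcabbcabc
   5 |   8 | bbcabbcabc
   6 |  12 | bbcabc
   7 |   3 | bbdcabbcabbcabc
   8 |  16 | bc
   9 |   9 | bcabbcabc
  10 |  13 | bcabc
  11 |   4 | bdcabbcabbcabc
  12 |  17 | c
  13 |   6 | cabbcabbcabc
  14 |  10 | cabbcabc
  15 |  14 | cabc
  16 |   1 | dbbbdcabbcabbcabc
  17 |   5 | dcabbcabbcabc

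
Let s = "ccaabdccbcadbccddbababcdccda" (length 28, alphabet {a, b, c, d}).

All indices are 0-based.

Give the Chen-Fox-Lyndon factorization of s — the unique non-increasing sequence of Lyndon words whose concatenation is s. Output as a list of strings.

emit factor 1: 'c' (i=0, period=1)
emit factor 2: 'c' (i=1, period=1)
emit factor 3: 'aabdccbcadbccddbababcdccd' (i=2, period=25)
emit factor 4: 'a' (i=27, period=1)

["c", "c", "aabdccbcadbccddbababcdccd", "a"]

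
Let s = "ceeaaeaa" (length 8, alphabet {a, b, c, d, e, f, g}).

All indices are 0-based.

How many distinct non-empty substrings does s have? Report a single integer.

28

sorted suffixes:
  #0 SA[0]=7  'a'
  #1 SA[1]=6  'aa'
  #2 SA[2]=3  'aaeaa'
  #3 SA[3]=4  'aeaa'
  #4 SA[4]=0  'ceeaaeaa'
  #5 SA[5]=5  'eaa'
  #6 SA[6]=2  'eaaeaa'
  #7 SA[7]=1  'eeaaeaa'

SA = [7, 6, 3, 4, 0, 5, 2, 1]
i: (SA[i-1],SA[i]) lcp shared
  1: (7,6) 1 'a'
  2: (6,3) 2 'aa'
  3: (3,4) 1 'a'
  4: (4,0) 0 ''
  5: (0,5) 0 ''
  6: (5,2) 3 'eaa'
  7: (2,1) 1 'e'

n(n+1)/2 = 8·9/2 = 36
Σ LCP = 0 + 1 + 2 + 1 + 0 + 0 + 3 + 1 = 8
distinct = 36 − 8 = 28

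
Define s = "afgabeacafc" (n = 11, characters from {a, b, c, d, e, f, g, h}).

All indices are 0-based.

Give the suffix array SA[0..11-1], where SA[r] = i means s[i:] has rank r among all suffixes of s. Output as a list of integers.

[3, 6, 8, 0, 4, 10, 7, 5, 9, 1, 2]

sorted suffixes:
  #0 SA[0]=3  'abeacafc'
  #1 SA[1]=6  'acafc'
  #2 SA[2]=8  'afc'
  #3 SA[3]=0  'afgabeacafc'
  #4 SA[4]=4  'beacafc'
  #5 SA[5]=10  'c'
  #6 SA[6]=7  'cafc'
  #7 SA[7]=5  'eacafc'
  #8 SA[8]=9  'fc'
  #9 SA[9]=1  'fgabeacafc'
  #10 SA[10]=2  'gabeacafc'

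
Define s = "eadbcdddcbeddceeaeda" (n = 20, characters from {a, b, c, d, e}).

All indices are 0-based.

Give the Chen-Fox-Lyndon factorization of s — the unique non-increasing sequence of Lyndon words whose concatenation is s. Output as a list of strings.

["e", "adbcdddcbeddceeaed", "a"]

emit factor 1: 'e' (i=0, period=1)
emit factor 2: 'adbcdddcbeddceeaed' (i=1, period=18)
emit factor 3: 'a' (i=19, period=1)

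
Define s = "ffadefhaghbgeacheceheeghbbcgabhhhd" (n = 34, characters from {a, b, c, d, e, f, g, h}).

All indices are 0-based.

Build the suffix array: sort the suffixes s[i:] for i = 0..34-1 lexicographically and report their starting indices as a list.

rank→(start, suffix):
  0 → (28, 'abhhhd')
  1 → (13, 'acheceheeghbbcgabhhhd')
  2 → (2, 'adefhaghbgeacheceheeghbbcgabhhhd')
  3 → (7, 'aghbgeacheceheeghbbcgabhhhd')
  4 → (24, 'bbcgabhhhd')
  5 → (25, 'bcgabhhhd')
  6 → (10, 'bgeacheceheeghbbcgabhhhd')
  7 → (29, 'bhhhd')
  8 → (17, 'ceheeghbbcgabhhhd')
  9 → (26, 'cgabhhhd')
  10 → (14, 'checeheeghbbcgabhhhd')
  11 → (33, 'd')
  12 → (3, 'defhaghbgeacheceheeghbbcgabhhhd')
  13 → (12, 'eacheceheeghbbcgabhhhd')
  14 → (16, 'eceheeghbbcgabhhhd')
  15 → (20, 'eeghbbcgabhhhd')
  16 → (4, 'efhaghbgeacheceheeghbbcgabhhhd')
  17 → (21, 'eghbbcgabhhhd')
  18 → (18, 'eheeghbbcgabhhhd')
  19 → (1, 'fadefhaghbgeacheceheeghbbcgabhhhd')
  20 → (0, 'ffadefhaghbgeacheceheeghbbcgabhhhd')
  21 → (5, 'fhaghbgeacheceheeghbbcgabhhhd')
  22 → (27, 'gabhhhd')
  23 → (11, 'geacheceheeghbbcgabhhhd')
  24 → (22, 'ghbbcgabhhhd')
  25 → (8, 'ghbgeacheceheeghbbcgabhhhd')
  26 → (6, 'haghbgeacheceheeghbbcgabhhhd')
  27 → (23, 'hbbcgabhhhd')
  28 → (9, 'hbgeacheceheeghbbcgabhhhd')
  29 → (32, 'hd')
  30 → (15, 'heceheeghbbcgabhhhd')
  31 → (19, 'heeghbbcgabhhhd')
  32 → (31, 'hhd')
  33 → (30, 'hhhd')

[28, 13, 2, 7, 24, 25, 10, 29, 17, 26, 14, 33, 3, 12, 16, 20, 4, 21, 18, 1, 0, 5, 27, 11, 22, 8, 6, 23, 9, 32, 15, 19, 31, 30]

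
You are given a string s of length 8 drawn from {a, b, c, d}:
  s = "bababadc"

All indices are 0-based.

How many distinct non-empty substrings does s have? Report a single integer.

rank | idx | suffix
   0 |   1 | ababadc
   1 |   3 | abadc
   2 |   5 | adc
   3 |   0 | bababadc
   4 |   2 | babadc
   5 |   4 | badc
   6 |   7 | c
   7 |   6 | dc

SA = [1, 3, 5, 0, 2, 4, 7, 6]
i: (SA[i-1],SA[i]) lcp shared
  1: (1,3) 3 'aba'
  2: (3,5) 1 'a'
  3: (5,0) 0 ''
  4: (0,2) 4 'baba'
  5: (2,4) 2 'ba'
  6: (4,7) 0 ''
  7: (7,6) 0 ''

n(n+1)/2 = 8·9/2 = 36
Σ LCP = 0 + 3 + 1 + 0 + 4 + 2 + 0 + 0 = 10
distinct = 36 − 10 = 26

26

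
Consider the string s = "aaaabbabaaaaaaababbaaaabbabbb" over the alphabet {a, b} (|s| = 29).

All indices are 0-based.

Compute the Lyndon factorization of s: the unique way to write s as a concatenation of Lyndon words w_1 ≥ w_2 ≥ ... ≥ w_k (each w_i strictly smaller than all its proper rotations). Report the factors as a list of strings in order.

["aaaabbab", "aaaaaaababbaaaabbabbb"]

emit factor 1: 'aaaabbab' (i=0, period=8)
emit factor 2: 'aaaaaaababbaaaabbabbb' (i=8, period=21)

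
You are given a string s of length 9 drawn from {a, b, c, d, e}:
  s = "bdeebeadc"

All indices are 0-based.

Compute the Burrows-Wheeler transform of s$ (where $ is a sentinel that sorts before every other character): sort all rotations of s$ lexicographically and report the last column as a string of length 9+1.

ce$edabbed

rank  rotation    last
    0  $bdeebeadc  c
    1  adc$bdeebe  e
    2  bdeebeadc$  $
    3  beadc$bdee  e
    4  c$bdeebead  d
    5  dc$bdeebea  a
    6  deebeadc$b  b
    7  eadc$bdeeb  b
    8  ebeadc$bde  e
    9  eebeadc$bd  d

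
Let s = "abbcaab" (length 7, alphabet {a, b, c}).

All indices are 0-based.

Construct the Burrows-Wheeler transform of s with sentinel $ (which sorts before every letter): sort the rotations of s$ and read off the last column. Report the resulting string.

bca$aabb

rank  rotation  last
    0  $abbcaab  b
    1  aab$abbc  c
    2  ab$abbca  a
    3  abbcaab$  $
    4  b$abbcaa  a
    5  bbcaab$a  a
    6  bcaab$ab  b
    7  caab$abb  b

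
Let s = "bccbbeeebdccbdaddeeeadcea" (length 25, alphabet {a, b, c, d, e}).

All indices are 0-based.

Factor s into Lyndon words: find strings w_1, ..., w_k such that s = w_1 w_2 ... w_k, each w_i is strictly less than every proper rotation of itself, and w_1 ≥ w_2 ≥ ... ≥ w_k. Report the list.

["bcc", "bbeeebdccbd", "addeee", "adce", "a"]

emit factor 1: 'bcc' (i=0, period=3)
emit factor 2: 'bbeeebdccbd' (i=3, period=11)
emit factor 3: 'addeee' (i=14, period=6)
emit factor 4: 'adce' (i=20, period=4)
emit factor 5: 'a' (i=24, period=1)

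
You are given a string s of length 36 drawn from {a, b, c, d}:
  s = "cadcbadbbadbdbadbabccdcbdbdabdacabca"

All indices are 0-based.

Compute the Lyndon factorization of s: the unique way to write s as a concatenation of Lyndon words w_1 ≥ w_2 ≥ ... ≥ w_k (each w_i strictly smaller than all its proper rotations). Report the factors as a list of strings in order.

emit factor 1: 'c' (i=0, period=1)
emit factor 2: 'adcb' (i=1, period=4)
emit factor 3: 'adbbadbdb' (i=5, period=9)
emit factor 4: 'adb' (i=14, period=3)
emit factor 5: 'abccdcbdbdabdac' (i=17, period=15)
emit factor 6: 'abc' (i=32, period=3)
emit factor 7: 'a' (i=35, period=1)

["c", "adcb", "adbbadbdb", "adb", "abccdcbdbdabdac", "abc", "a"]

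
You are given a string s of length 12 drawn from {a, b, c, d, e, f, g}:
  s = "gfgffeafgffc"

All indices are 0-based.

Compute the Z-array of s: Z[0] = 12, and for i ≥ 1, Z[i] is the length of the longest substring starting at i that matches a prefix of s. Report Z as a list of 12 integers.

Z[0]=12
i=1: outside box; Z[1]=0
i=2: outside box; Z[2]=2 scan→box=[2,4)
i=3: min(r-i=1, Z[1]=0)=0; Z[3]=0
i=4: outside box; Z[4]=0
i=5: outside box; Z[5]=0
i=6: outside box; Z[6]=0
i=7: outside box; Z[7]=0
i=8: outside box; Z[8]=2 scan→box=[8,10)
i=9: min(r-i=1, Z[1]=0)=0; Z[9]=0
i=10: outside box; Z[10]=0
i=11: outside box; Z[11]=0

[12, 0, 2, 0, 0, 0, 0, 0, 2, 0, 0, 0]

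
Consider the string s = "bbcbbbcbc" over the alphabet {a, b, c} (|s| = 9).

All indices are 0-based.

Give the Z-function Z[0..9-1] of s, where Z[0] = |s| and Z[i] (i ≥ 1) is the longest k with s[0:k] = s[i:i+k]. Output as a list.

[9, 1, 0, 2, 4, 1, 0, 1, 0]

Z[0]=9
i=1: fresh scan; Z[1]=1 grow→box=[1,2)
i=2: fresh scan; Z[2]=0
i=3: fresh scan; Z[3]=2 grow→box=[3,5)
i=4: min(r-i=1, Z[1]=1)=1; Z[4]=4 grow→box=[4,8)
i=5: min(r-i=3, Z[1]=1)=1; Z[5]=1
i=6: min(r-i=2, Z[2]=0)=0; Z[6]=0
i=7: min(r-i=1, Z[3]=2)=1; Z[7]=1
i=8: fresh scan; Z[8]=0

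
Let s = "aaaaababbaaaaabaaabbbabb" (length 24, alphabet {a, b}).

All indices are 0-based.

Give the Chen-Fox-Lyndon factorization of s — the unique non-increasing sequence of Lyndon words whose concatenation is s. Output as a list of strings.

["aaaaababb", "aaaaabaaabbbabb"]

emit factor 1: 'aaaaababb' (i=0, period=9)
emit factor 2: 'aaaaabaaabbbabb' (i=9, period=15)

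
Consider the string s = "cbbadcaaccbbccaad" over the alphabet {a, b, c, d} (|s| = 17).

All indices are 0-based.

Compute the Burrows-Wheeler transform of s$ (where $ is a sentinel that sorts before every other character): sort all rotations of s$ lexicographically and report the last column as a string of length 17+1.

dccaabbccbdc$cbaaa

rank  rotation            last
    0  $cbbadcaaccbbccaad  d
    1  aaccbbccaad$cbbadc  c
    2  aad$cbbadcaaccbbcc  c
    3  accbbccaad$cbbadca  a
    4  ad$cbbadcaaccbbcca  a
    5  adcaaccbbccaad$cbb  b
    6  badcaaccbbccaad$cb  b
    7  bbadcaaccbbccaad$c  c
    8  bbccaad$cbbadcaacc  c
    9  bccaad$cbbadcaaccb  b
   10  caaccbbccaad$cbbad  d
   11  caad$cbbadcaaccbbc  c
   12  cbbadcaaccbbccaad$  $
   13  cbbccaad$cbbadcaac  c
   14  ccaad$cbbadcaaccbb  b
   15  ccbbccaad$cbbadcaa  a
   16  d$cbbadcaaccbbccaa  a
   17  dcaaccbbccaad$cbba  a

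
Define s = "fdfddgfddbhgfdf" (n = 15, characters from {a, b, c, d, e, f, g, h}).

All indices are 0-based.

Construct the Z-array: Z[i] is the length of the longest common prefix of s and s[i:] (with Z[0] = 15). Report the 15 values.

Z[0]=15
i=1: outside box; Z[1]=0
i=2: outside box; Z[2]=2 extend→box=[2,4)
i=3: min(r-i=1, Z[1]=0)=0; Z[3]=0
i=4: outside box; Z[4]=0
i=5: outside box; Z[5]=0
i=6: outside box; Z[6]=2 extend→box=[6,8)
i=7: min(r-i=1, Z[1]=0)=0; Z[7]=0
i=8: outside box; Z[8]=0
i=9: outside box; Z[9]=0
i=10: outside box; Z[10]=0
i=11: outside box; Z[11]=0
i=12: outside box; Z[12]=3 extend→box=[12,15)
i=13: min(r-i=2, Z[1]=0)=0; Z[13]=0
i=14: min(r-i=1, Z[2]=2)=1; Z[14]=1

[15, 0, 2, 0, 0, 0, 2, 0, 0, 0, 0, 0, 3, 0, 1]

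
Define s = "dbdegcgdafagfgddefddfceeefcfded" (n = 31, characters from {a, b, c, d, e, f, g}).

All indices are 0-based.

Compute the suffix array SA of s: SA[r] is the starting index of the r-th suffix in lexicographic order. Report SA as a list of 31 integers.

[8, 10, 1, 21, 26, 5, 30, 7, 0, 14, 18, 28, 15, 2, 19, 29, 22, 23, 24, 16, 3, 9, 20, 25, 17, 27, 12, 4, 6, 13, 11]

sorted suffixes:
  #0 SA[0]=8  'afagfgddefddfceeefcfded'
  #1 SA[1]=10  'agfgddefddfceeefcfded'
  #2 SA[2]=1  'bdegcgdafagfgddefddfceeefcfded'
  #3 SA[3]=21  'ceeefcfded'
  #4 SA[4]=26  'cfded'
  #5 SA[5]=5  'cgdafagfgddefddfceeefcfded'
  #6 SA[6]=30  'd'
  #7 SA[7]=7  'dafagfgddefddfceeefcfded'
  #8 SA[8]=0  'dbdegcgdafagfgddefddfceeefcfded'
  #9 SA[9]=14  'ddefddfceeefcfded'
  #10 SA[10]=18  'ddfceeefcfded'
  #11 SA[11]=28  'ded'
  #12 SA[12]=15  'defddfceeefcfded'
  #13 SA[13]=2  'degcgdafagfgddefddfceeefcfded'
  #14 SA[14]=19  'dfceeefcfded'
  #15 SA[15]=29  'ed'
  #16 SA[16]=22  'eeefcfded'
  #17 SA[17]=23  'eefcfded'
  #18 SA[18]=24  'efcfded'
  #19 SA[19]=16  'efddfceeefcfded'
  #20 SA[20]=3  'egcgdafagfgddefddfceeefcfded'
  #21 SA[21]=9  'fagfgddefddfceeefcfded'
  #22 SA[22]=20  'fceeefcfded'
  #23 SA[23]=25  'fcfded'
  #24 SA[24]=17  'fddfceeefcfded'
  #25 SA[25]=27  'fded'
  #26 SA[26]=12  'fgddefddfceeefcfded'
  #27 SA[27]=4  'gcgdafagfgddefddfceeefcfded'
  #28 SA[28]=6  'gdafagfgddefddfceeefcfded'
  #29 SA[29]=13  'gddefddfceeefcfded'
  #30 SA[30]=11  'gfgddefddfceeefcfded'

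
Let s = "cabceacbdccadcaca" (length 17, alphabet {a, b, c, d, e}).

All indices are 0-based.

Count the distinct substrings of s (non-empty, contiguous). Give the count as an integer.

136

sorted suffixes:
  #0 SA[0]=16  'a'
  #1 SA[1]=1  'abceacbdccadcaca'
  #2 SA[2]=14  'aca'
  #3 SA[3]=5  'acbdccadcaca'
  #4 SA[4]=11  'adcaca'
  #5 SA[5]=2  'bceacbdccadcaca'
  #6 SA[6]=7  'bdccadcaca'
  #7 SA[7]=15  'ca'
  #8 SA[8]=0  'cabceacbdccadcaca'
  #9 SA[9]=13  'caca'
  #10 SA[10]=10  'cadcaca'
  #11 SA[11]=6  'cbdccadcaca'
  #12 SA[12]=9  'ccadcaca'
  #13 SA[13]=3  'ceacbdccadcaca'
  #14 SA[14]=12  'dcaca'
  #15 SA[15]=8  'dccadcaca'
  #16 SA[16]=4  'eacbdccadcaca'

SA = [16, 1, 14, 5, 11, 2, 7, 15, 0, 13, 10, 6, 9, 3, 12, 8, 4]
i: (SA[i-1],SA[i]) lcp shared
  1: (16,1) 1 'a'
  2: (1,14) 1 'a'
  3: (14,5) 2 'ac'
  4: (5,11) 1 'a'
  5: (11,2) 0 ''
  6: (2,7) 1 'b'
  7: (7,15) 0 ''
  8: (15,0) 2 'ca'
  9: (0,13) 2 'ca'
  10: (13,10) 2 'ca'
  11: (10,6) 1 'c'
  12: (6,9) 1 'c'
  13: (9,3) 1 'c'
  14: (3,12) 0 ''
  15: (12,8) 2 'dc'
  16: (8,4) 0 ''

n(n+1)/2 = 17·18/2 = 153
Σ LCP = 0 + 1 + 1 + 2 + 1 + 0 + 1 + 0 + 2 + 2 + 2 + 1 + 1 + 1 + 0 + 2 + 0 = 17
distinct = 153 − 17 = 136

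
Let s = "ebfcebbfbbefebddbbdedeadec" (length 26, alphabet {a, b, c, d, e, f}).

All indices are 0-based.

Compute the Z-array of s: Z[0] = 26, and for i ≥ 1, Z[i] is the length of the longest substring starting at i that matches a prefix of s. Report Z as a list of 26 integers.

Z[0]=26
i=1: outside box; Z[1]=0
i=2: outside box; Z[2]=0
i=3: outside box; Z[3]=0
i=4: outside box; Z[4]=2 extend→box=[4,6)
i=5: min(r-i=1, Z[1]=0)=0; Z[5]=0
i=6: outside box; Z[6]=0
i=7: outside box; Z[7]=0
i=8: outside box; Z[8]=0
i=9: outside box; Z[9]=0
i=10: outside box; Z[10]=1 extend→box=[10,11)
i=11: outside box; Z[11]=0
i=12: outside box; Z[12]=2 extend→box=[12,14)
i=13: min(r-i=1, Z[1]=0)=0; Z[13]=0
i=14: outside box; Z[14]=0
i=15: outside box; Z[15]=0
i=16: outside box; Z[16]=0
i=17: outside box; Z[17]=0
i=18: outside box; Z[18]=0
i=19: outside box; Z[19]=1 extend→box=[19,20)
i=20: outside box; Z[20]=0
i=21: outside box; Z[21]=1 extend→box=[21,22)
i=22: outside box; Z[22]=0
i=23: outside box; Z[23]=0
i=24: outside box; Z[24]=1 extend→box=[24,25)
i=25: outside box; Z[25]=0

[26, 0, 0, 0, 2, 0, 0, 0, 0, 0, 1, 0, 2, 0, 0, 0, 0, 0, 0, 1, 0, 1, 0, 0, 1, 0]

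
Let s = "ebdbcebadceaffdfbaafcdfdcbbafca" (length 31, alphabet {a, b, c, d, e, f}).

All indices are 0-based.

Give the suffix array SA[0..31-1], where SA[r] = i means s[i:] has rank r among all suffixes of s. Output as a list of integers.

[30, 17, 7, 27, 18, 11, 16, 6, 26, 25, 3, 1, 29, 24, 20, 9, 4, 2, 23, 8, 14, 21, 10, 5, 0, 15, 28, 19, 22, 13, 12]

rank→(start, suffix):
  0 → (30, 'a')
  1 → (17, 'aafcdfdcbbafca')
  2 → (7, 'adceaffdfbaafcdfdcbbafca')
  3 → (27, 'afca')
  4 → (18, 'afcdfdcbbafca')
  5 → (11, 'affdfbaafcdfdcbbafca')
  6 → (16, 'baafcdfdcbbafca')
  7 → (6, 'badceaffdfbaafcdfdcbbafca')
  8 → (26, 'bafca')
  9 → (25, 'bbafca')
  10 → (3, 'bcebadceaffdfbaafcdfdcbbafca')
  11 → (1, 'bdbcebadceaffdfbaafcdfdcbbafca')
  12 → (29, 'ca')
  13 → (24, 'cbbafca')
  14 → (20, 'cdfdcbbafca')
  15 → (9, 'ceaffdfbaafcdfdcbbafca')
  16 → (4, 'cebadceaffdfbaafcdfdcbbafca')
  17 → (2, 'dbcebadceaffdfbaafcdfdcbbafca')
  18 → (23, 'dcbbafca')
  19 → (8, 'dceaffdfbaafcdfdcbbafca')
  20 → (14, 'dfbaafcdfdcbbafca')
  21 → (21, 'dfdcbbafca')
  22 → (10, 'eaffdfbaafcdfdcbbafca')
  23 → (5, 'ebadceaffdfbaafcdfdcbbafca')
  24 → (0, 'ebdbcebadceaffdfbaafcdfdcbbafca')
  25 → (15, 'fbaafcdfdcbbafca')
  26 → (28, 'fca')
  27 → (19, 'fcdfdcbbafca')
  28 → (22, 'fdcbbafca')
  29 → (13, 'fdfbaafcdfdcbbafca')
  30 → (12, 'ffdfbaafcdfdcbbafca')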